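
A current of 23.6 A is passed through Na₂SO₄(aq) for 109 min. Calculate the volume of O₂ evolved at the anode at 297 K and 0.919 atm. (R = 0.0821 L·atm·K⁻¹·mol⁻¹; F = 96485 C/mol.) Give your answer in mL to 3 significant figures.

10600 mL

Charge passed = 23.6 × 6540 = 1.543×10^5 C
n(e⁻) = 1.543×10^5 / 96485 = 1.599 mol
2H₂O → O₂ + 4H⁺ + 4e⁻, so n(O₂) = 1.599 / 4 = 0.3998 mol
V = nRT/P = 0.3998 × 0.0821 × 297 / 0.919 = 10.61 L
= 10600 mL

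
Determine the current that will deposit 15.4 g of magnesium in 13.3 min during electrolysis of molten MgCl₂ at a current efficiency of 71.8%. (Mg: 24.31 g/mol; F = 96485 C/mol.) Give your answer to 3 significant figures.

213 A

n(Mg) = 15.4 / 24.31 = 0.6335 mol
Mg²⁺ + 2e⁻ → Mg, so n(e⁻) = 2 × 0.6335 = 1.267 mol
Q = 1.267 × 96485 / 0.718 = 1.703×10^5 C
I = Q / t = 1.703×10^5 / 798 s = 213 A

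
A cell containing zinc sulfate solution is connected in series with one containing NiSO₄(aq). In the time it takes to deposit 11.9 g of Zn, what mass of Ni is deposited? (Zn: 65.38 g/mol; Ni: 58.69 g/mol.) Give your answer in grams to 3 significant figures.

n(Zn) = 11.9 / 65.38 = 0.1820 mol
Zn²⁺ + 2e⁻ → Zn, so n(e⁻) = 2 × 0.1820 = 0.3640 mol
In series, the same 0.3640 mol of electrons flows through the second cell.
Ni²⁺ + 2e⁻ → Ni, so n(Ni) = 0.3640 / 2 = 0.1820 mol
m(Ni) = 0.1820 × 58.69 = 10.7 g

10.7 g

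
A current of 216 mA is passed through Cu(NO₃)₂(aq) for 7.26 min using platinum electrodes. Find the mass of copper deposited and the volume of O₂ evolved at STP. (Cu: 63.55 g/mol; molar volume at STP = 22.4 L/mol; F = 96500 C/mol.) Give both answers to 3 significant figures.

Q = 0.216 × 435.6 = 94.09 C; n(e⁻) = 94.09 / 96500 = 9.750×10^-4 mol
Cathode: Cu²⁺ + 2e⁻ → Cu → n(Cu) = 9.750×10^-4/2 = 4.875×10^-4 mol → 0.0310 g
Anode: 2H₂O → O₂ + 4H⁺ + 4e⁻ → n(O₂) = 9.750×10^-4/4 = 2.438×10^-4 mol → 0.00546 L

0.0310 g Cu; 0.00546 L O₂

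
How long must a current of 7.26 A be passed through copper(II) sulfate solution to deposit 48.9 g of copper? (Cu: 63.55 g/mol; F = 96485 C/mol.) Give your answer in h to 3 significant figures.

n(Cu) = 48.9 / 63.55 = 0.7695 mol
Cu²⁺ + 2e⁻ → Cu, so n(e⁻) = 2 × 0.7695 = 1.539 mol
Q = 1.539 × 96485 = 1.485×10^5 C
t = Q / I = 1.485×10^5 / 7.26 = 20450 s = 5.68 h

5.68 h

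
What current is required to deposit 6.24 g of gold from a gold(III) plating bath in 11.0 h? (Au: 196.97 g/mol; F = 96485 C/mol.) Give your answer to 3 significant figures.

0.232 A

n(Au) = 6.24 / 196.97 = 0.03168 mol
Au³⁺ + 3e⁻ → Au, so n(e⁻) = 3 × 0.03168 = 0.09504 mol
Q = 0.09504 × 96485 = 9170 C
I = Q / t = 9170 / 39600 s = 0.232 A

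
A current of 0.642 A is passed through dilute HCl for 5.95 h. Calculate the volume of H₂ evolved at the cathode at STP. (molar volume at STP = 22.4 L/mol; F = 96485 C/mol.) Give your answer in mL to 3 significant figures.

Q = It = 0.642 × 21420 = 13750 C
Moles of electrons = 13750 / 96485 = 0.1425 mol
2H⁺ + 2e⁻ → H₂, so n(H₂) = 0.1425 / 2 = 0.07125 mol
V = 0.07125 × 22.4 = 1.596 L
= 1600 mL

1600 mL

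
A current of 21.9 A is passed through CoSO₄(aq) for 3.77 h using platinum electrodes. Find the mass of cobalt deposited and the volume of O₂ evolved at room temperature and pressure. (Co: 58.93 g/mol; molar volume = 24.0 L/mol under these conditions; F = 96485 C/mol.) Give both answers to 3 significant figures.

90.8 g Co; 18.5 L O₂

Q = 21.9 × 13572 = 2.972×10^5 C; n(e⁻) = 2.972×10^5 / 96485 = 3.080 mol
Cathode: Co²⁺ + 2e⁻ → Co → n(Co) = 3.080/2 = 1.540 mol → 90.8 g
Anode: 2H₂O → O₂ + 4H⁺ + 4e⁻ → n(O₂) = 3.080/4 = 0.7700 mol → 18.5 L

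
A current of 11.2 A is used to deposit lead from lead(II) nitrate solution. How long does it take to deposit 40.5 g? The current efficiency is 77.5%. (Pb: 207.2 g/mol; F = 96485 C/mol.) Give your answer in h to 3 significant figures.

n(Pb) = 40.5 / 207.2 = 0.1955 mol
Pb²⁺ + 2e⁻ → Pb, so n(e⁻) = 2 × 0.1955 = 0.3910 mol
Q = 0.3910 × 96485 / 0.775 = 48680 C
t = Q / I = 48680 / 11.2 = 4346 s = 1.21 h

1.21 h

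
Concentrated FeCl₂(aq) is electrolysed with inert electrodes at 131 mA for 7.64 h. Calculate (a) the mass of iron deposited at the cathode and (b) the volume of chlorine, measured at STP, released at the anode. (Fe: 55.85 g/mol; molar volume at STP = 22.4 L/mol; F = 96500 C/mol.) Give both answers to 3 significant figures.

1.04 g Fe; 0.418 L Cl₂

Q = 0.131 × 27504 = 3603 C; n(e⁻) = 3603 / 96500 = 0.03734 mol
Cathode: Fe²⁺ + 2e⁻ → Fe → n(Fe) = 0.03734/2 = 0.01867 mol → 1.04 g
Anode: 2Cl⁻ → Cl₂ + 2e⁻ → n(Cl₂) = 0.03734/2 = 0.01867 mol → 0.418 L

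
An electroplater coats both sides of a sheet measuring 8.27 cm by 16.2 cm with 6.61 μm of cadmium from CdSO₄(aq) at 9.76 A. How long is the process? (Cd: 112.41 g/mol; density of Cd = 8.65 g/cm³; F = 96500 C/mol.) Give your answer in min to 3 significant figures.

Plated area = 2 × 8.27 × 16.2 = 267.9 cm²
Volume = 267.9 × 6.61×10⁻⁴ cm = 0.1771 cm³
m(Cd) = 0.1771 × 8.65 = 1.532 g
n(Cd) = 1.532 / 112.41 = 0.01363 mol; n(e⁻) = 2 × 0.01363 = 0.02726 mol
Q = 0.02726 × 96500 = 2631 C
t = 2631 / 9.76 = 269.6 s = 4.49 min

4.49 min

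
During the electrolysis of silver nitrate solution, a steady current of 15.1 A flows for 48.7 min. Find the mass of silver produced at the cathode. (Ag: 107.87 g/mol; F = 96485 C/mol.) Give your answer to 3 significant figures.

49.3 g

Charge passed = 15.1 × 2922 = 44120 C
Moles of electrons = 44120 / 96485 = 0.4573 mol
Ag⁺ + e⁻ → Ag, so n(Ag) = 0.4573 mol
m = 0.4573 × 107.87 = 49.3 g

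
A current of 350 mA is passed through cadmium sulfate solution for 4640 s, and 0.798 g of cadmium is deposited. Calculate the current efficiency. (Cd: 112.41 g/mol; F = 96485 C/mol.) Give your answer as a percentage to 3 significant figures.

84.4%

Q = 0.350 × 4640 = 1624 C
n(e⁻) = 1624 / 96485 = 0.01683 mol
Cd²⁺ + 2e⁻ → Cd, so theoretical n(Cd) = 0.008415 mol → 0.9459 g
Efficiency = 0.798 / 0.9459 = 0.8436 = 84.4%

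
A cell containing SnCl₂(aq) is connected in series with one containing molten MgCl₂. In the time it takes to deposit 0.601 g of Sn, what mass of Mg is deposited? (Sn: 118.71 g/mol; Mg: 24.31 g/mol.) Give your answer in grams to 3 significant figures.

n(Sn) = 0.601 / 118.71 = 0.005063 mol
Sn²⁺ + 2e⁻ → Sn, so n(e⁻) = 2 × 0.005063 = 0.01013 mol
Since the cells are in series, n(e⁻) in the Mg cell is also 0.01013 mol.
Mg²⁺ + 2e⁻ → Mg, so n(Mg) = 0.01013 / 2 = 0.005065 mol
m(Mg) = 0.005065 × 24.31 = 0.123 g

0.123 g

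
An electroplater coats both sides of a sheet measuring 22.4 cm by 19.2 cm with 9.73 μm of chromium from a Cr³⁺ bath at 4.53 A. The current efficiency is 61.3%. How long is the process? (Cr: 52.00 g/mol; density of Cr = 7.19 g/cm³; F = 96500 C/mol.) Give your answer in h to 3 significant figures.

3.35 h

Plated area = 2 × 22.4 × 19.2 = 860.2 cm²
Volume = 860.2 × 9.73×10⁻⁴ cm = 0.8370 cm³
m(Cr) = 0.8370 × 7.19 = 6.018 g
n(Cr) = 6.018 / 52.00 = 0.1157 mol; n(e⁻) = 3 × 0.1157 = 0.3471 mol
Q = 0.3471 × 96500 / 0.613 = 54640 C
t = 54640 / 4.53 = 12060 s = 3.35 h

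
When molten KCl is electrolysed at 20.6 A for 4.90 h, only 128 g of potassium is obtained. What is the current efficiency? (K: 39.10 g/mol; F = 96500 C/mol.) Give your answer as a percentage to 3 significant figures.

Q = 20.6 × 17640 = 3.634×10^5 C
n(e⁻) = 3.634×10^5 / 96500 = 3.766 mol
K⁺ + e⁻ → K, so theoretical n(K) = 3.766 mol → 147.3 g
Efficiency = 128 / 147.3 = 0.8690 = 86.9%

86.9%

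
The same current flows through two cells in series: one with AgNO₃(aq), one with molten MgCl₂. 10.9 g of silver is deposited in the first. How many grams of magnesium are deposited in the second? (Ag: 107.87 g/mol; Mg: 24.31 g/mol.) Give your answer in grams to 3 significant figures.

1.23 g

n(Ag) = 10.9 / 107.87 = 0.1010 mol
Ag⁺ + e⁻ → Ag, so n(e⁻) = 0.1010 mol
Same current for the same time ⇒ same n(e⁻) = 0.1010 mol in both cells.
Mg²⁺ + 2e⁻ → Mg, so n(Mg) = 0.1010 / 2 = 0.05050 mol
m(Mg) = 0.05050 × 24.31 = 1.23 g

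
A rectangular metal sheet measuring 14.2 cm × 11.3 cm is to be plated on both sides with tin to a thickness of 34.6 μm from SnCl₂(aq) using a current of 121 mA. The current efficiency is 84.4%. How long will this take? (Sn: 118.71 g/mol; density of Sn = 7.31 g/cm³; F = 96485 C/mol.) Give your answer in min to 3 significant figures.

2150 min

Plated area = 2 × 14.2 × 11.3 = 320.9 cm²
Volume = 320.9 × 34.6×10⁻⁴ cm = 1.110 cm³
m(Sn) = 1.110 × 7.31 = 8.114 g
n(Sn) = 8.114 / 118.71 = 0.06835 mol; n(e⁻) = 2 × 0.06835 = 0.1367 mol
Q = 0.1367 × 96485 / 0.844 = 15630 C
t = 15630 / 0.121 = 1.292×10^5 s = 2150 min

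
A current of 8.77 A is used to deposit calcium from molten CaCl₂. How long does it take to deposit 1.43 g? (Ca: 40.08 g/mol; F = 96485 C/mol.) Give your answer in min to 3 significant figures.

13.1 min

n(Ca) = 1.43 / 40.08 = 0.03568 mol
Ca²⁺ + 2e⁻ → Ca, so n(e⁻) = 2 × 0.03568 = 0.07136 mol
Q = 0.07136 × 96485 = 6885 C
t = Q / I = 6885 / 8.77 = 785.1 s = 13.1 min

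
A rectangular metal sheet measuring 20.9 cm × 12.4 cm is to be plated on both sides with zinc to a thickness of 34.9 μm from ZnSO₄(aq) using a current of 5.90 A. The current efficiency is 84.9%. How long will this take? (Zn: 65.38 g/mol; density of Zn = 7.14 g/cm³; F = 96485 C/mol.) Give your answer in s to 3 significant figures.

Plated area = 2 × 20.9 × 12.4 = 518.3 cm²
Volume = 518.3 × 34.9×10⁻⁴ cm = 1.809 cm³
m(Zn) = 1.809 × 7.14 = 12.92 g
n(Zn) = 12.92 / 65.38 = 0.1976 mol; n(e⁻) = 2 × 0.1976 = 0.3952 mol
Q = 0.3952 × 96485 / 0.849 = 44910 C
t = 44910 / 5.90 = 7612 s

7610 s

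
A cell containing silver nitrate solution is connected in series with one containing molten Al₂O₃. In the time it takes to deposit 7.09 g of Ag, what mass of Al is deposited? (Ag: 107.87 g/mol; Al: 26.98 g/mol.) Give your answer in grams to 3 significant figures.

n(Ag) = 7.09 / 107.87 = 0.06573 mol
Ag⁺ + e⁻ → Ag, so n(e⁻) = 0.06573 mol
Since the cells are in series, n(e⁻) in the Al cell is also 0.06573 mol.
Al³⁺ + 3e⁻ → Al, so n(Al) = 0.06573 / 3 = 0.02191 mol
m(Al) = 0.02191 × 26.98 = 0.591 g

0.591 g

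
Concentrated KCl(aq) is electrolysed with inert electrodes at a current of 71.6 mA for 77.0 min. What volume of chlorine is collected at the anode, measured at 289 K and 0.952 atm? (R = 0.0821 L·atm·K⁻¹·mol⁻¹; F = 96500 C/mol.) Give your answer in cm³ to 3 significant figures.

42.7 cm³

Q = 0.0716 A × 4620 s = 330.8 C
Moles of electrons = 330.8 / 96500 = 0.003428 mol
2Cl⁻ → Cl₂ + 2e⁻, so n(Cl₂) = 0.003428 / 2 = 0.001714 mol
V = nRT/P = 0.001714 × 0.0821 × 289 / 0.952 = 0.04272 L
= 42.7 cm³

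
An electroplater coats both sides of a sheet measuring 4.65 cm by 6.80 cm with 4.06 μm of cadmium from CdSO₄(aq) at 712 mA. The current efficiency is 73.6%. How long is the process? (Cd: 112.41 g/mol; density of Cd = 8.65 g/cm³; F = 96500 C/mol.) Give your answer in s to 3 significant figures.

728 s

Plated area = 2 × 4.65 × 6.80 = 63.24 cm²
Volume = 63.24 × 4.06×10⁻⁴ cm = 0.02568 cm³
m(Cd) = 0.02568 × 8.65 = 0.2221 g
n(Cd) = 0.2221 / 112.41 = 0.001976 mol; n(e⁻) = 2 × 0.001976 = 0.003952 mol
Q = 0.003952 × 96500 / 0.736 = 518.2 C
t = 518.2 / 0.712 = 727.8 s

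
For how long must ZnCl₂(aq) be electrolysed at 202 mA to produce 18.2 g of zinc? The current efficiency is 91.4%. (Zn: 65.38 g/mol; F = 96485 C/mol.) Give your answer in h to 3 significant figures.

80.8 h

n(Zn) = 18.2 / 65.38 = 0.2784 mol
Zn²⁺ + 2e⁻ → Zn, so n(e⁻) = 2 × 0.2784 = 0.5568 mol
Q = 0.5568 × 96485 / 0.914 = 58780 C
t = Q / I = 58780 / 0.202 = 2.910×10^5 s = 80.8 h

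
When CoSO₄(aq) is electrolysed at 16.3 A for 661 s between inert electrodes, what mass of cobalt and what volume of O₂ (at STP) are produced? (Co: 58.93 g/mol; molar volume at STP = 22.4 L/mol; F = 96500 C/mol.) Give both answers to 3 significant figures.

Q = 16.3 × 661 = 10770 C; n(e⁻) = 10770 / 96500 = 0.1116 mol
Cathode: Co²⁺ + 2e⁻ → Co → n(Co) = 0.1116/2 = 0.05580 mol → 3.29 g
Anode: 2H₂O → O₂ + 4H⁺ + 4e⁻ → n(O₂) = 0.1116/4 = 0.02790 mol → 0.625 L

3.29 g Co; 0.625 L O₂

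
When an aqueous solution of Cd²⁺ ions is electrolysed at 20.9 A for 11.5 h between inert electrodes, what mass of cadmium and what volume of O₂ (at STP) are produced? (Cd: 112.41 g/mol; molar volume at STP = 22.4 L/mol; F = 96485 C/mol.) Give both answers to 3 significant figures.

504 g Cd; 50.2 L O₂

Q = 20.9 × 41400 = 8.653×10^5 C; n(e⁻) = 8.653×10^5 / 96485 = 8.968 mol
Cathode: Cd²⁺ + 2e⁻ → Cd → n(Cd) = 8.968/2 = 4.484 mol → 504 g
Anode: 2H₂O → O₂ + 4H⁺ + 4e⁻ → n(O₂) = 8.968/4 = 2.242 mol → 50.2 L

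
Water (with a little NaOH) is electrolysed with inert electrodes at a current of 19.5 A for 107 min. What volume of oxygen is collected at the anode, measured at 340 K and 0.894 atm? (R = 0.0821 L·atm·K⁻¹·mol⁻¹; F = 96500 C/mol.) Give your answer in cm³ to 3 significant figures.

Q = It = 19.5 × 6420 = 1.252×10^5 C
Moles of electrons = 1.252×10^5 / 96500 = 1.297 mol
2H₂O → O₂ + 4H⁺ + 4e⁻, so n(O₂) = 1.297 / 4 = 0.3243 mol
V = nRT/P = 0.3243 × 0.0821 × 340 / 0.894 = 10.13 L
= 10100 cm³

10100 cm³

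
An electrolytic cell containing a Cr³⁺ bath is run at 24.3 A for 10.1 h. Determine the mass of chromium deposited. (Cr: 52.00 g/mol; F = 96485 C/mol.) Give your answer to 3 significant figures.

Q = It = 24.3 × 36360 = 8.835×10^5 C
n(e⁻) = 8.835×10^5 / 96485 = 9.157 mol
Cr³⁺ + 3e⁻ → Cr, so n(Cr) = 9.157 / 3 = 3.052 mol
m = 3.052 × 52.00 = 159 g

159 g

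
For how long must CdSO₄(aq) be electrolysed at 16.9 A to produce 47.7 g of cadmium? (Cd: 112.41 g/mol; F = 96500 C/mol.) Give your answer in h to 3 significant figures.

n(Cd) = 47.7 / 112.41 = 0.4243 mol
Cd²⁺ + 2e⁻ → Cd, so n(e⁻) = 2 × 0.4243 = 0.8486 mol
Q = 0.8486 × 96500 = 81890 C
t = Q / I = 81890 / 16.9 = 4846 s = 1.35 h

1.35 h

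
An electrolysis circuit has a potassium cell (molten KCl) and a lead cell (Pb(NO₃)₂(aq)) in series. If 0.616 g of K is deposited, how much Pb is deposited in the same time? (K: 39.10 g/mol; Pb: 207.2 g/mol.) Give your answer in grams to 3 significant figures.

n(K) = 0.616 / 39.10 = 0.01575 mol
K⁺ + e⁻ → K, so n(e⁻) = 0.01575 mol
The cells are in series, so the same charge (and hence the same n(e⁻) = 0.01575 mol) passes through both.
Pb²⁺ + 2e⁻ → Pb, so n(Pb) = 0.01575 / 2 = 0.007875 mol
m(Pb) = 0.007875 × 207.2 = 1.63 g

1.63 g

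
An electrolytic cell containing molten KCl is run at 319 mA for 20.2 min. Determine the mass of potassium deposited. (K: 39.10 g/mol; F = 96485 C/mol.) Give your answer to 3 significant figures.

Q = 0.319 A × 1212 s = 386.6 C
n(e⁻) = Q/F = 386.6/96485 = 0.004007 mol
K⁺ + e⁻ → K, so n(K) = 0.004007 mol
m = 0.004007 × 39.10 = 0.157 g

0.157 g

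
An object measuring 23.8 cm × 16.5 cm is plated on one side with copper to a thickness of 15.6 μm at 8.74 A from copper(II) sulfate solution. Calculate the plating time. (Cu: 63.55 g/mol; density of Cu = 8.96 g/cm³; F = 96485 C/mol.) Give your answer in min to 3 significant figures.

31.8 min

Plated area = 23.8 × 16.5 = 392.7 cm²
Volume = 392.7 × 15.6×10⁻⁴ cm = 0.6126 cm³
m(Cu) = 0.6126 × 8.96 = 5.489 g
n(Cu) = 5.489 / 63.55 = 0.08637 mol; n(e⁻) = 2 × 0.08637 = 0.1727 mol
Q = 0.1727 × 96485 = 16660 C
t = 16660 / 8.74 = 1906 s = 31.8 min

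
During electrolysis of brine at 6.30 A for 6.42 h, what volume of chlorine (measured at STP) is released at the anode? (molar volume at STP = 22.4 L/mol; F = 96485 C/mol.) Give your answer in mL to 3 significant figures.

Q = It = 6.30 × 23112 = 1.456×10^5 C
Moles of electrons = 1.456×10^5 / 96485 = 1.509 mol
2Cl⁻ → Cl₂ + 2e⁻, so n(Cl₂) = 1.509 / 2 = 0.7545 mol
V = 0.7545 × 22.4 = 16.90 L
= 16900 mL

16900 mL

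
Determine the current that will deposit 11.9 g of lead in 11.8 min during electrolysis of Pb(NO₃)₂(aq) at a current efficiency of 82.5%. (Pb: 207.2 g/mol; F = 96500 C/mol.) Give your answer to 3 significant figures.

19.0 A

n(Pb) = 11.9 / 207.2 = 0.05743 mol
Pb²⁺ + 2e⁻ → Pb, so n(e⁻) = 2 × 0.05743 = 0.1149 mol
Q = 0.1149 × 96500 / 0.825 = 13440 C
I = Q / t = 13440 / 708 s = 19.0 A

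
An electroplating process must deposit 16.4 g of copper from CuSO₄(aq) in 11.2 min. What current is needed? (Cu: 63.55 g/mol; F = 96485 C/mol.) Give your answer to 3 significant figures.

n(Cu) = 16.4 / 63.55 = 0.2581 mol
Cu²⁺ + 2e⁻ → Cu, so n(e⁻) = 2 × 0.2581 = 0.5162 mol
Q = 0.5162 × 96485 = 49810 C
I = Q / t = 49810 / 672 s = 74.1 A

74.1 A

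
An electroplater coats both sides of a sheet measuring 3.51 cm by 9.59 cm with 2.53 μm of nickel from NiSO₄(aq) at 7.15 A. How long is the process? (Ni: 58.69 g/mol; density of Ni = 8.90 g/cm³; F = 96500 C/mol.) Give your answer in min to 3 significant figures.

1.16 min

Plated area = 2 × 3.51 × 9.59 = 67.32 cm²
Volume = 67.32 × 2.53×10⁻⁴ cm = 0.01703 cm³
m(Ni) = 0.01703 × 8.90 = 0.1516 g
n(Ni) = 0.1516 / 58.69 = 0.002583 mol; n(e⁻) = 2 × 0.002583 = 0.005166 mol
Q = 0.005166 × 96500 = 498.5 C
t = 498.5 / 7.15 = 69.72 s = 1.16 min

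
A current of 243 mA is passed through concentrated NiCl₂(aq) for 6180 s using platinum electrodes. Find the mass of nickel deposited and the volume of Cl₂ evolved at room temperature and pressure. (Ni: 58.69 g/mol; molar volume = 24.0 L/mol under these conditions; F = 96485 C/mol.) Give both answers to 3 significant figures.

Q = 0.243 × 6180 = 1502 C; n(e⁻) = 1502 / 96485 = 0.01557 mol
Cathode: Ni²⁺ + 2e⁻ → Ni → n(Ni) = 0.01557/2 = 0.007785 mol → 0.457 g
Anode: 2Cl⁻ → Cl₂ + 2e⁻ → n(Cl₂) = 0.01557/2 = 0.007785 mol → 0.187 L

0.457 g Ni; 0.187 L Cl₂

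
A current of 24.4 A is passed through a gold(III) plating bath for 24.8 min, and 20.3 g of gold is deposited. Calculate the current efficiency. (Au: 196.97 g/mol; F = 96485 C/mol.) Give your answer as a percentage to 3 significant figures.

Q = 24.4 × 1488 = 36310 C
n(e⁻) = 36310 / 96485 = 0.3763 mol
Au³⁺ + 3e⁻ → Au, so theoretical n(Au) = 0.1254 mol → 24.70 g
Efficiency = 20.3 / 24.70 = 0.8219 = 82.2%

82.2%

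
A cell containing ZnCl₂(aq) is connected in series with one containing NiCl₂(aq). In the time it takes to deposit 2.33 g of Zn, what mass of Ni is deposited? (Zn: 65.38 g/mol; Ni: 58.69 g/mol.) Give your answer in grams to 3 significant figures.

2.09 g

n(Zn) = 2.33 / 65.38 = 0.03564 mol
Zn²⁺ + 2e⁻ → Zn, so n(e⁻) = 2 × 0.03564 = 0.07128 mol
Same current for the same time ⇒ same n(e⁻) = 0.07128 mol in both cells.
Ni²⁺ + 2e⁻ → Ni, so n(Ni) = 0.07128 / 2 = 0.03564 mol
m(Ni) = 0.03564 × 58.69 = 2.09 g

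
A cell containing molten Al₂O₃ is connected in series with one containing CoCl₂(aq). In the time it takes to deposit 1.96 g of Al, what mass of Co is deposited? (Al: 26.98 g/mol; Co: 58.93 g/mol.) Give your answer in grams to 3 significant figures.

n(Al) = 1.96 / 26.98 = 0.07265 mol
Al³⁺ + 3e⁻ → Al, so n(e⁻) = 3 × 0.07265 = 0.2180 mol
In series, the same 0.2180 mol of electrons flows through the second cell.
Co²⁺ + 2e⁻ → Co, so n(Co) = 0.2180 / 2 = 0.1090 mol
m(Co) = 0.1090 × 58.93 = 6.42 g

6.42 g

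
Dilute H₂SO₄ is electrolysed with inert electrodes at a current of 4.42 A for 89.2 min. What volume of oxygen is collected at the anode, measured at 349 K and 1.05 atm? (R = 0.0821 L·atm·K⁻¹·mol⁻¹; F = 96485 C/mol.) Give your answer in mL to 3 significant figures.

1670 mL

Q = It = 4.42 × 5352 = 23660 C
Moles of electrons = 23660 / 96485 = 0.2452 mol
2H₂O → O₂ + 4H⁺ + 4e⁻, so n(O₂) = 0.2452 / 4 = 0.06130 mol
V = nRT/P = 0.06130 × 0.0821 × 349 / 1.05 = 1.673 L
= 1670 mL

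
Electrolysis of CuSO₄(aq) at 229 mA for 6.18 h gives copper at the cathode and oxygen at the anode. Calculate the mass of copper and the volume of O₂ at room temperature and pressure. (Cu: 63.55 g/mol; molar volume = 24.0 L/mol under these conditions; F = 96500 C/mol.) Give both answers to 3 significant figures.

1.68 g Cu; 0.317 L O₂

Q = 0.229 × 22248 = 5095 C; n(e⁻) = 5095 / 96500 = 0.05280 mol
Cathode: Cu²⁺ + 2e⁻ → Cu → n(Cu) = 0.05280/2 = 0.02640 mol → 1.68 g
Anode: 2H₂O → O₂ + 4H⁺ + 4e⁻ → n(O₂) = 0.05280/4 = 0.01320 mol → 0.317 L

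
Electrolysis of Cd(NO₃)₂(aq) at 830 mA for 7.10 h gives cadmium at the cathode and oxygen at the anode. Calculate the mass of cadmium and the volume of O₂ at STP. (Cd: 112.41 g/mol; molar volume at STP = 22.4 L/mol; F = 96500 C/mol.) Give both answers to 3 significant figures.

12.4 g Cd; 1.23 L O₂

Q = 0.830 × 25560 = 21210 C; n(e⁻) = 21210 / 96500 = 0.2198 mol
Cathode: Cd²⁺ + 2e⁻ → Cd → n(Cd) = 0.2198/2 = 0.1099 mol → 12.4 g
Anode: 2H₂O → O₂ + 4H⁺ + 4e⁻ → n(O₂) = 0.2198/4 = 0.05495 mol → 1.23 L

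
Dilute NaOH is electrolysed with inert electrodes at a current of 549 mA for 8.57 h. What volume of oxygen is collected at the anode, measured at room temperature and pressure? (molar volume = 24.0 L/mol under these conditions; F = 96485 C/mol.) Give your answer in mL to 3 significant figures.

1050 mL

Charge passed = 0.549 × 30852 = 16940 C
n(e⁻) = Q/F = 16940/96485 = 0.1756 mol
2H₂O → O₂ + 4H⁺ + 4e⁻, so n(O₂) = 0.1756 / 4 = 0.04390 mol
V = 0.04390 × 24.0 = 1.054 L
= 1050 mL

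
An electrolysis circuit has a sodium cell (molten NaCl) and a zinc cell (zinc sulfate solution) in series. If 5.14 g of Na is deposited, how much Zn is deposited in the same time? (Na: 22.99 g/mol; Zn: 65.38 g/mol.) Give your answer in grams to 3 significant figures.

7.31 g

n(Na) = 5.14 / 22.99 = 0.2236 mol
Na⁺ + e⁻ → Na, so n(e⁻) = 0.2236 mol
In series, the same 0.2236 mol of electrons flows through the second cell.
Zn²⁺ + 2e⁻ → Zn, so n(Zn) = 0.2236 / 2 = 0.1118 mol
m(Zn) = 0.1118 × 65.38 = 7.31 g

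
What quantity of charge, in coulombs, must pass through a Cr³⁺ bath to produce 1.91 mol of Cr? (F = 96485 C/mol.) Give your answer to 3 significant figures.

Cr³⁺ + 3e⁻ → Cr, so n(e⁻) = 3 × 1.91 = 5.730 mol
Q = 5.730 × 96485 = 5.529×10^5 C

5.53×10^5 C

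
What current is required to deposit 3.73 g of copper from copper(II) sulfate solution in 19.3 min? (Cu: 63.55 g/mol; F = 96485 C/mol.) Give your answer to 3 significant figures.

9.78 A

n(Cu) = 3.73 / 63.55 = 0.05869 mol
Cu²⁺ + 2e⁻ → Cu, so n(e⁻) = 2 × 0.05869 = 0.1174 mol
Q = 0.1174 × 96485 = 11330 C
I = Q / t = 11330 / 1158 s = 9.78 A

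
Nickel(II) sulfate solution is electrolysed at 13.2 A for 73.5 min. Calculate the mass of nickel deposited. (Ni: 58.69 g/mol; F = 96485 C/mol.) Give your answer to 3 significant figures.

Charge passed = 13.2 × 4410 = 58210 C
n(e⁻) = 58210 / 96485 = 0.6033 mol
Ni²⁺ + 2e⁻ → Ni, so n(Ni) = 0.6033 / 2 = 0.3017 mol
m = 0.3017 × 58.69 = 17.7 g

17.7 g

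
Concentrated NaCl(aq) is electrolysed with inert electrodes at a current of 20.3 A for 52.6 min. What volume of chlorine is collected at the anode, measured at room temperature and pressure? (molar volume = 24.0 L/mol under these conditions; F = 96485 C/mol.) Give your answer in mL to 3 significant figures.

Q = 20.3 A × 3156 s = 64070 C
Moles of electrons = 64070 / 96485 = 0.6640 mol
2Cl⁻ → Cl₂ + 2e⁻, so n(Cl₂) = 0.6640 / 2 = 0.3320 mol
V = 0.3320 × 24.0 = 7.968 L
= 7970 mL

7970 mL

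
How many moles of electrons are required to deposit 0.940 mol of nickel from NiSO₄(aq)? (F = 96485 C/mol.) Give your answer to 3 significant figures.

1.88 mol

Ni²⁺ + 2e⁻ → Ni, so n(e⁻) = 2 × 0.940 = 1.880 mol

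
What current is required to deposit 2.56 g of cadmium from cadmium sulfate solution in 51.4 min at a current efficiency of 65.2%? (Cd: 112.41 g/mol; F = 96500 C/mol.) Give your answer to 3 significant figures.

n(Cd) = 2.56 / 112.41 = 0.02277 mol
Cd²⁺ + 2e⁻ → Cd, so n(e⁻) = 2 × 0.02277 = 0.04554 mol
Q = 0.04554 × 96500 / 0.652 = 6740 C
I = Q / t = 6740 / 3084 s = 2.19 A

2.19 A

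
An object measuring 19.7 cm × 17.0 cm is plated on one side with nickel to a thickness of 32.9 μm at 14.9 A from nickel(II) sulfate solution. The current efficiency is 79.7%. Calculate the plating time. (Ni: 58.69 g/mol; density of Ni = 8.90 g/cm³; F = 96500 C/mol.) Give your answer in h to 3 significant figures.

0.754 h

Plated area = 19.7 × 17.0 = 334.9 cm²
Volume = 334.9 × 32.9×10⁻⁴ cm = 1.102 cm³
m(Ni) = 1.102 × 8.90 = 9.808 g
n(Ni) = 9.808 / 58.69 = 0.1671 mol; n(e⁻) = 2 × 0.1671 = 0.3342 mol
Q = 0.3342 × 96500 / 0.797 = 40460 C
t = 40460 / 14.9 = 2715 s = 0.754 h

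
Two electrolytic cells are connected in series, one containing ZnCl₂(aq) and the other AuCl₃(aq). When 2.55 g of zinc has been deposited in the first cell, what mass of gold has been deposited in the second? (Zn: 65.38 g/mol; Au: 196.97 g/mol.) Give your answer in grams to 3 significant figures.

5.12 g

n(Zn) = 2.55 / 65.38 = 0.03900 mol
Zn²⁺ + 2e⁻ → Zn, so n(e⁻) = 2 × 0.03900 = 0.07800 mol
Since the cells are in series, n(e⁻) in the Au cell is also 0.07800 mol.
Au³⁺ + 3e⁻ → Au, so n(Au) = 0.07800 / 3 = 0.02600 mol
m(Au) = 0.02600 × 196.97 = 5.12 g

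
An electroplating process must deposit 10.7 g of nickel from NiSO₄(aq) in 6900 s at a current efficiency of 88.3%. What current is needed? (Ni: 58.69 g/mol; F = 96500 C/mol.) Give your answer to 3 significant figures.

5.78 A

n(Ni) = 10.7 / 58.69 = 0.1823 mol
Ni²⁺ + 2e⁻ → Ni, so n(e⁻) = 2 × 0.1823 = 0.3646 mol
Q = 0.3646 × 96500 / 0.883 = 39850 C
I = Q / t = 39850 / 6900 s = 5.78 A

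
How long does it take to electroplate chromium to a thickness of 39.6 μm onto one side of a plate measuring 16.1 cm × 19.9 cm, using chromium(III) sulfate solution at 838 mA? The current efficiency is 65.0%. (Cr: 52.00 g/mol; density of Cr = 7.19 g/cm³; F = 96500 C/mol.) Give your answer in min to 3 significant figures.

1550 min

Plated area = 16.1 × 19.9 = 320.4 cm²
Volume = 320.4 × 39.6×10⁻⁴ cm = 1.269 cm³
m(Cr) = 1.269 × 7.19 = 9.124 g
n(Cr) = 9.124 / 52.00 = 0.1755 mol; n(e⁻) = 3 × 0.1755 = 0.5265 mol
Q = 0.5265 × 96500 / 0.650 = 78170 C
t = 78170 / 0.838 = 93280 s = 1550 min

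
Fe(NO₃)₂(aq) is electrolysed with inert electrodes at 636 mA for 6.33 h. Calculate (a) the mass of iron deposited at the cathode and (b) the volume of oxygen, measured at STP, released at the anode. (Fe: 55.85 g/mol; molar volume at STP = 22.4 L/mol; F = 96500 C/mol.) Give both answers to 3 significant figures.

4.19 g Fe; 0.841 L O₂

Q = 0.636 × 22788 = 14490 C; n(e⁻) = 14490 / 96500 = 0.1502 mol
Cathode: Fe²⁺ + 2e⁻ → Fe → n(Fe) = 0.1502/2 = 0.07510 mol → 4.19 g
Anode: 2H₂O → O₂ + 4H⁺ + 4e⁻ → n(O₂) = 0.1502/4 = 0.03755 mol → 0.841 L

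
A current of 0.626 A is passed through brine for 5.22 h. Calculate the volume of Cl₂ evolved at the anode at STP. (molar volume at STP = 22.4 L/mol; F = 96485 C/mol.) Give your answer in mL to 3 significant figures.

Q = It = 0.626 × 18792 = 11760 C
Moles of electrons = 11760 / 96485 = 0.1219 mol
2Cl⁻ → Cl₂ + 2e⁻, so n(Cl₂) = 0.1219 / 2 = 0.06095 mol
V = 0.06095 × 22.4 = 1.365 L
= 1370 mL

1370 mL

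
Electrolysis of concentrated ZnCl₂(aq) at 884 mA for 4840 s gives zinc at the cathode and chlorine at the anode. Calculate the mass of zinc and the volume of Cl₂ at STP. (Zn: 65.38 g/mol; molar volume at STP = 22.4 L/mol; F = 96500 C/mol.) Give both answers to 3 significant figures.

1.45 g Zn; 0.497 L Cl₂

Q = 0.884 × 4840 = 4279 C; n(e⁻) = 4279 / 96500 = 0.04434 mol
Cathode: Zn²⁺ + 2e⁻ → Zn → n(Zn) = 0.04434/2 = 0.02217 mol → 1.45 g
Anode: 2Cl⁻ → Cl₂ + 2e⁻ → n(Cl₂) = 0.04434/2 = 0.02217 mol → 0.497 L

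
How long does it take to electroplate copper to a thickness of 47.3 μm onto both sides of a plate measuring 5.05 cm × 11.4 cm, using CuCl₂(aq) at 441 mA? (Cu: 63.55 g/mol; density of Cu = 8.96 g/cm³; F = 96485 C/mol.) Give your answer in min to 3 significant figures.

560 min

Plated area = 2 × 5.05 × 11.4 = 115.1 cm²
Volume = 115.1 × 47.3×10⁻⁴ cm = 0.5444 cm³
m(Cu) = 0.5444 × 8.96 = 4.878 g
n(Cu) = 4.878 / 63.55 = 0.07676 mol; n(e⁻) = 2 × 0.07676 = 0.1535 mol
Q = 0.1535 × 96485 = 14810 C
t = 14810 / 0.441 = 33580 s = 560 min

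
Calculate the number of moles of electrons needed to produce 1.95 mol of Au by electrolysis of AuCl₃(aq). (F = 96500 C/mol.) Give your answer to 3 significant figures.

Au³⁺ + 3e⁻ → Au, so n(e⁻) = 3 × 1.95 = 5.850 mol

5.85 mol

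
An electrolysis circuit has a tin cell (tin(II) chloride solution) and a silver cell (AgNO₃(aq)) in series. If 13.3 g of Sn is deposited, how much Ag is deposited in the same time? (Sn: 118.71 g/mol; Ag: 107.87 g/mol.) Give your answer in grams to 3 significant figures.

n(Sn) = 13.3 / 118.71 = 0.1120 mol
Sn²⁺ + 2e⁻ → Sn, so n(e⁻) = 2 × 0.1120 = 0.2240 mol
Since the cells are in series, n(e⁻) in the Ag cell is also 0.2240 mol.
Ag⁺ + e⁻ → Ag, so n(Ag) = 0.2240 mol
m(Ag) = 0.2240 × 107.87 = 24.2 g

24.2 g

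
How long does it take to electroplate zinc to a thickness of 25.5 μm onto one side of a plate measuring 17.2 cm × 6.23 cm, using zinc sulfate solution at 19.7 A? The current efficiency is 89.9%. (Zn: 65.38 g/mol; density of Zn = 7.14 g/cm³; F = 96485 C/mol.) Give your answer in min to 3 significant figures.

Plated area = 17.2 × 6.23 = 107.2 cm²
Volume = 107.2 × 25.5×10⁻⁴ cm = 0.2734 cm³
m(Zn) = 0.2734 × 7.14 = 1.952 g
n(Zn) = 1.952 / 65.38 = 0.02986 mol; n(e⁻) = 2 × 0.02986 = 0.05972 mol
Q = 0.05972 × 96485 / 0.899 = 6409 C
t = 6409 / 19.7 = 325.3 s = 5.42 min

5.42 min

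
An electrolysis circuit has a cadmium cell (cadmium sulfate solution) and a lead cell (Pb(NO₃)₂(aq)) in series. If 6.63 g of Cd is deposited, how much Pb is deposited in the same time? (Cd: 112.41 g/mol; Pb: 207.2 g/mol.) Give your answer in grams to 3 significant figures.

n(Cd) = 6.63 / 112.41 = 0.05898 mol
Cd²⁺ + 2e⁻ → Cd, so n(e⁻) = 2 × 0.05898 = 0.1180 mol
Since the cells are in series, n(e⁻) in the Pb cell is also 0.1180 mol.
Pb²⁺ + 2e⁻ → Pb, so n(Pb) = 0.1180 / 2 = 0.05900 mol
m(Pb) = 0.05900 × 207.2 = 12.2 g

12.2 g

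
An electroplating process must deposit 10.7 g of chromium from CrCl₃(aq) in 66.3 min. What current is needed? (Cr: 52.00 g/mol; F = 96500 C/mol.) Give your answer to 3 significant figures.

15.0 A

n(Cr) = 10.7 / 52.00 = 0.2058 mol
Cr³⁺ + 3e⁻ → Cr, so n(e⁻) = 3 × 0.2058 = 0.6174 mol
Q = 0.6174 × 96500 = 59580 C
I = Q / t = 59580 / 3978 s = 15.0 A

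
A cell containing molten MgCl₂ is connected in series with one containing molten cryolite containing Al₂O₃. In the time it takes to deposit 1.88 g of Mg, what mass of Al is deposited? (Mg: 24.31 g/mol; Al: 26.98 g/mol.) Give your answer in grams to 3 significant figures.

1.39 g

n(Mg) = 1.88 / 24.31 = 0.07733 mol
Mg²⁺ + 2e⁻ → Mg, so n(e⁻) = 2 × 0.07733 = 0.1547 mol
Since the cells are in series, n(e⁻) in the Al cell is also 0.1547 mol.
Al³⁺ + 3e⁻ → Al, so n(Al) = 0.1547 / 3 = 0.05157 mol
m(Al) = 0.05157 × 26.98 = 1.39 g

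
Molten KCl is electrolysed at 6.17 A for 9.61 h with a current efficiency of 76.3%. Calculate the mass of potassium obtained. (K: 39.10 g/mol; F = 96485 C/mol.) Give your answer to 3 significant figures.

66.0 g

Q = 6.17 × 34596 = 2.135×10^5 C
n(e⁻) = 2.135×10^5 / 96485 = 2.213 mol
K⁺ + e⁻ → K, so theoretical m(K) = 2.213 × 39.10 = 86.53 g
Actual mass = 76.3% × 86.53 = 66.0 g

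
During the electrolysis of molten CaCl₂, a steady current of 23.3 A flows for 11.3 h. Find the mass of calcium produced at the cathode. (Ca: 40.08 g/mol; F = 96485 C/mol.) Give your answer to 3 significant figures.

197 g

Q = It = 23.3 × 40680 = 9.478×10^5 C
n(e⁻) = Q/F = 9.478×10^5/96485 = 9.823 mol
Ca²⁺ + 2e⁻ → Ca, so n(Ca) = 9.823 / 2 = 4.912 mol
m = 4.912 × 40.08 = 197 g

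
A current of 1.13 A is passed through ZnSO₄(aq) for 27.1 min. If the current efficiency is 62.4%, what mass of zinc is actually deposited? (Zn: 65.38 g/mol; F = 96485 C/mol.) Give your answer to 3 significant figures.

Q = 1.13 × 1626 = 1837 C
n(e⁻) = 1837 / 96485 = 0.01904 mol
Zn²⁺ + 2e⁻ → Zn, so theoretical m(Zn) = 0.009520 × 65.38 = 0.6224 g
Actual mass = 62.4% × 0.6224 = 0.388 g

0.388 g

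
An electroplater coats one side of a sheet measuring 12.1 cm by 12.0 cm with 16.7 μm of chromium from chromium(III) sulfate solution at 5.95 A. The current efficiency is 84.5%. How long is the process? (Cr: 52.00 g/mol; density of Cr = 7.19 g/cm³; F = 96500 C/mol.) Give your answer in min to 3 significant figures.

32.2 min

Plated area = 12.1 × 12.0 = 145.2 cm²
Volume = 145.2 × 16.7×10⁻⁴ cm = 0.2425 cm³
m(Cr) = 0.2425 × 7.19 = 1.744 g
n(Cr) = 1.744 / 52.00 = 0.03354 mol; n(e⁻) = 3 × 0.03354 = 0.1006 mol
Q = 0.1006 × 96500 / 0.845 = 11490 C
t = 11490 / 5.95 = 1931 s = 32.2 min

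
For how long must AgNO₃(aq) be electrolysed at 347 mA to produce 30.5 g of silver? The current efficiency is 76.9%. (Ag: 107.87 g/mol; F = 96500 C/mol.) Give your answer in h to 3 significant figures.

n(Ag) = 30.5 / 107.87 = 0.2827 mol
Ag⁺ + e⁻ → Ag, so n(e⁻) = 0.2827 mol
Q = 0.2827 × 96500 / 0.769 = 35480 C
t = Q / I = 35480 / 0.347 = 1.022×10^5 s = 28.4 h

28.4 h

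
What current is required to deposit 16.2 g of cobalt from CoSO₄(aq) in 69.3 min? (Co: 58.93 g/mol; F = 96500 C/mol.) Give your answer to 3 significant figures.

n(Co) = 16.2 / 58.93 = 0.2749 mol
Co²⁺ + 2e⁻ → Co, so n(e⁻) = 2 × 0.2749 = 0.5498 mol
Q = 0.5498 × 96500 = 53060 C
I = Q / t = 53060 / 4158 s = 12.8 A

12.8 A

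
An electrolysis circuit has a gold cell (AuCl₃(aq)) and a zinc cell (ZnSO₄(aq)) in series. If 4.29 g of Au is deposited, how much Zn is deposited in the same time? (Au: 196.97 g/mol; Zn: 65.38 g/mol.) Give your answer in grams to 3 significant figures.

n(Au) = 4.29 / 196.97 = 0.02178 mol
Au³⁺ + 3e⁻ → Au, so n(e⁻) = 3 × 0.02178 = 0.06534 mol
In series, the same 0.06534 mol of electrons flows through the second cell.
Zn²⁺ + 2e⁻ → Zn, so n(Zn) = 0.06534 / 2 = 0.03267 mol
m(Zn) = 0.03267 × 65.38 = 2.14 g

2.14 g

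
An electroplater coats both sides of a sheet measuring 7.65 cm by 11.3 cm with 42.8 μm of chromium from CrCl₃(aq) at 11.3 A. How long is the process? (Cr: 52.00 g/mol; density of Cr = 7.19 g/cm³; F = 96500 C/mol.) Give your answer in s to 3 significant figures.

Plated area = 2 × 7.65 × 11.3 = 172.9 cm²
Volume = 172.9 × 42.8×10⁻⁴ cm = 0.7400 cm³
m(Cr) = 0.7400 × 7.19 = 5.321 g
n(Cr) = 5.321 / 52.00 = 0.1023 mol; n(e⁻) = 3 × 0.1023 = 0.3069 mol
Q = 0.3069 × 96500 = 29620 C
t = 29620 / 11.3 = 2621 s

2620 s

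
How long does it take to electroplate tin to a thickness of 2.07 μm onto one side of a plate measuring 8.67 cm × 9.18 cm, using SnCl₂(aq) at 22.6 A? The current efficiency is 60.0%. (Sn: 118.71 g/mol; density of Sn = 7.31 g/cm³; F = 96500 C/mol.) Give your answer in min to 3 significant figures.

Plated area = 8.67 × 9.18 = 79.59 cm²
Volume = 79.59 × 2.07×10⁻⁴ cm = 0.01648 cm³
m(Sn) = 0.01648 × 7.31 = 0.1205 g
n(Sn) = 0.1205 / 118.71 = 0.001015 mol; n(e⁻) = 2 × 0.001015 = 0.002030 mol
Q = 0.002030 × 96500 / 0.600 = 326.5 C
t = 326.5 / 22.6 = 14.45 s = 0.241 min

0.241 min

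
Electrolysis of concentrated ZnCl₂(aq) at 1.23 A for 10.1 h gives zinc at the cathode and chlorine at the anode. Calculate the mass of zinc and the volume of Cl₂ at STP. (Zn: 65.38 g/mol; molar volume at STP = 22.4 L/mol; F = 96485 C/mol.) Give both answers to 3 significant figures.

15.2 g Zn; 5.19 L Cl₂

Q = 1.23 × 36360 = 44720 C; n(e⁻) = 44720 / 96485 = 0.4635 mol
Cathode: Zn²⁺ + 2e⁻ → Zn → n(Zn) = 0.4635/2 = 0.2318 mol → 15.2 g
Anode: 2Cl⁻ → Cl₂ + 2e⁻ → n(Cl₂) = 0.4635/2 = 0.2318 mol → 5.19 L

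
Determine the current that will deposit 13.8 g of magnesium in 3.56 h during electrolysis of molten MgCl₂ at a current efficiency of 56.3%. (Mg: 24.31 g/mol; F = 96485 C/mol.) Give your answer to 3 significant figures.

n(Mg) = 13.8 / 24.31 = 0.5677 mol
Mg²⁺ + 2e⁻ → Mg, so n(e⁻) = 2 × 0.5677 = 1.135 mol
Q = 1.135 × 96485 / 0.563 = 1.945×10^5 C
I = Q / t = 1.945×10^5 / 12816 s = 15.2 A

15.2 A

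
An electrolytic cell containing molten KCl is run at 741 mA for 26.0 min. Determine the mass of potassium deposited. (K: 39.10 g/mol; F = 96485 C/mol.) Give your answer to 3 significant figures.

0.468 g

Charge passed = 0.741 × 1560 = 1156 C
Moles of electrons = 1156 / 96485 = 0.01198 mol
K⁺ + e⁻ → K, so n(K) = 0.01198 mol
m = 0.01198 × 39.10 = 0.468 g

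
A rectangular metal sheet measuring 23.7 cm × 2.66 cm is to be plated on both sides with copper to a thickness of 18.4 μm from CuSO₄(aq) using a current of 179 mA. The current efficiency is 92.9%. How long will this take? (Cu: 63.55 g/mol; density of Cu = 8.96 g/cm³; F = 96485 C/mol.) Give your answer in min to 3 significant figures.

633 min

Plated area = 2 × 23.7 × 2.66 = 126.1 cm²
Volume = 126.1 × 18.4×10⁻⁴ cm = 0.2320 cm³
m(Cu) = 0.2320 × 8.96 = 2.079 g
n(Cu) = 2.079 / 63.55 = 0.03271 mol; n(e⁻) = 2 × 0.03271 = 0.06542 mol
Q = 0.06542 × 96485 / 0.929 = 6794 C
t = 6794 / 0.179 = 37960 s = 633 min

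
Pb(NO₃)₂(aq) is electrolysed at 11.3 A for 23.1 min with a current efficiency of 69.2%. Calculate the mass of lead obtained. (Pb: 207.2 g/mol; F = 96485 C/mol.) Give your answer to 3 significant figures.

11.6 g

Q = 11.3 × 1386 = 15660 C
n(e⁻) = 15660 / 96485 = 0.1623 mol
Pb²⁺ + 2e⁻ → Pb, so theoretical m(Pb) = 0.08115 × 207.2 = 16.81 g
Actual mass = 69.2% × 16.81 = 11.6 g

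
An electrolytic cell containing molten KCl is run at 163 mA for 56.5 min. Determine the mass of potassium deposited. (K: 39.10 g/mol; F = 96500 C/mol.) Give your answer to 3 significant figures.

0.224 g

Q = It = 0.163 × 3390 = 552.6 C
Moles of electrons = 552.6 / 96500 = 0.005726 mol
K⁺ + e⁻ → K, so n(K) = 0.005726 mol
m = 0.005726 × 39.10 = 0.224 g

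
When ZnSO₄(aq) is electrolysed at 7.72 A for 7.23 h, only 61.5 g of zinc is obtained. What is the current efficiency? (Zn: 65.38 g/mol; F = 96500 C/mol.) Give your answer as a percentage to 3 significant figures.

90.4%

Q = 7.72 × 26028 = 2.009×10^5 C
n(e⁻) = 2.009×10^5 / 96500 = 2.082 mol
Zn²⁺ + 2e⁻ → Zn, so theoretical n(Zn) = 1.041 mol → 68.06 g
Efficiency = 61.5 / 68.06 = 0.9036 = 90.4%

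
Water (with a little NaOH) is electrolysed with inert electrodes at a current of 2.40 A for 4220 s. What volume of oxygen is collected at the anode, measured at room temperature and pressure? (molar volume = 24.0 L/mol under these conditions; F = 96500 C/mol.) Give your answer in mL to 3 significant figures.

630 mL

Charge passed = 2.40 × 4220 = 10130 C
n(e⁻) = 10130 / 96500 = 0.1050 mol
2H₂O → O₂ + 4H⁺ + 4e⁻, so n(O₂) = 0.1050 / 4 = 0.02625 mol
V = 0.02625 × 24.0 = 0.6300 L
= 630 mL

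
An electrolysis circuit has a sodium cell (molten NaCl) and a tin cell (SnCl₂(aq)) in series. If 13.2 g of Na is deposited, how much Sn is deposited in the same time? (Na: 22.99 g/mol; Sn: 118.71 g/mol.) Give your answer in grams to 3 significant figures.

34.1 g

n(Na) = 13.2 / 22.99 = 0.5742 mol
Na⁺ + e⁻ → Na, so n(e⁻) = 0.5742 mol
In series, the same 0.5742 mol of electrons flows through the second cell.
Sn²⁺ + 2e⁻ → Sn, so n(Sn) = 0.5742 / 2 = 0.2871 mol
m(Sn) = 0.2871 × 118.71 = 34.1 g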